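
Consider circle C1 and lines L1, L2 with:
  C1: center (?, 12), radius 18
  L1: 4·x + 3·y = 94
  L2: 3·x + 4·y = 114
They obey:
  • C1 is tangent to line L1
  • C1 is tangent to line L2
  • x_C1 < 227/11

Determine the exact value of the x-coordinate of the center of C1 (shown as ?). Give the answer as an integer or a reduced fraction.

1. [C1‖L1]  x_C1² − 29x_C1 − 296 = 0  ⇒  x_C1 = -8 or 37
2. [C1‖L2]  x_C1² − 44x_C1 − 416 = 0  ⇒  x_C1 = -8 or 52

-8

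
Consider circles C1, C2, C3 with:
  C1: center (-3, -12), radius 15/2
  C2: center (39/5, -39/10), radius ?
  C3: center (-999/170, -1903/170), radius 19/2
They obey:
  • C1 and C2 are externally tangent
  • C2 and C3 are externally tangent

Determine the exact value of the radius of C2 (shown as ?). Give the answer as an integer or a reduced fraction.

6

1. [ext C1·C2]  r_C2² + 15r_C2 − 126 = 0  ⇒  r_C2 = 6 (r>0 drops 1)
2. [ext C2·C3]  r_C2² + 19r_C2 − 150 = 0  ⇒  r_C2 = 6 (r>0 drops 1)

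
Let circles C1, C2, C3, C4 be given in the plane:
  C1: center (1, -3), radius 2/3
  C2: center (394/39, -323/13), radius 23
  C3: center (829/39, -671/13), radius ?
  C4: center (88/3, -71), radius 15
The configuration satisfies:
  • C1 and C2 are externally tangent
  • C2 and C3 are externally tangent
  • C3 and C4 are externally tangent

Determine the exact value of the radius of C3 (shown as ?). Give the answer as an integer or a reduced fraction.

1. [ext C2·C3]  r_C3² + 46r_C3 − 312 = 0  ⇒  r_C3 = 6 (r>0 drops 1)
2. [ext C3·C4]  r_C3² + 30r_C3 − 216 = 0  ⇒  r_C3 = 6 (r>0 drops 1)

6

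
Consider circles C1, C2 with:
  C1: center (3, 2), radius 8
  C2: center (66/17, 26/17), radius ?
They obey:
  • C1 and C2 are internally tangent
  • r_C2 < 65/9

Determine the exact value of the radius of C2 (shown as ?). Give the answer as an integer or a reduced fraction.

7

1. [int C1,C2]  r_C2² − 16r_C2 + 63 = 0  ⇒  r_C2 = 7 or 9
2. given r_C2 < 65/9: keep 7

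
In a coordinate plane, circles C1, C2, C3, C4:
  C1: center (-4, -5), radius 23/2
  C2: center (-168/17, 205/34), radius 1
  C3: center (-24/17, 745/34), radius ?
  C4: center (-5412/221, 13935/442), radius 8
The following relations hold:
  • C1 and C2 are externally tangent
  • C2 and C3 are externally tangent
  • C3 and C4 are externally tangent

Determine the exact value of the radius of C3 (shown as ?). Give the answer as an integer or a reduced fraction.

1. [ext C2·C3]  r_C3² + 2r_C3 − 323 = 0  ⇒  r_C3 = 17 (r>0 drops 1)
2. [ext C3·C4]  r_C3² + 16r_C3 − 561 = 0  ⇒  r_C3 = 17 (r>0 drops 1)

17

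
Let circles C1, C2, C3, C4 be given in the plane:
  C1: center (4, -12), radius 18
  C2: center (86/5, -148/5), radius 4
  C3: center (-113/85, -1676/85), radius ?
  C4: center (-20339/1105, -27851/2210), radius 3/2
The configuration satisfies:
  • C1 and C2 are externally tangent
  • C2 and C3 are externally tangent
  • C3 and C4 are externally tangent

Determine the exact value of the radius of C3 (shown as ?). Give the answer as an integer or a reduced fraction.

17

1. [ext C2·C3]  r_C3² + 8r_C3 − 425 = 0  ⇒  r_C3 = 17 (r>0 drops 1)
2. [ext C3·C4]  r_C3² + 3r_C3 − 340 = 0  ⇒  r_C3 = 17 (r>0 drops 1)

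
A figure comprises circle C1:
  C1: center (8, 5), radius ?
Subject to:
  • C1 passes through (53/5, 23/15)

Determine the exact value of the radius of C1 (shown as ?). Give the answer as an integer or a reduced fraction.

13/3

1. [C1∋P]  r_C1² − 169/9 = 0  ⇒  r_C1 = 13/3 (r>0 drops 1)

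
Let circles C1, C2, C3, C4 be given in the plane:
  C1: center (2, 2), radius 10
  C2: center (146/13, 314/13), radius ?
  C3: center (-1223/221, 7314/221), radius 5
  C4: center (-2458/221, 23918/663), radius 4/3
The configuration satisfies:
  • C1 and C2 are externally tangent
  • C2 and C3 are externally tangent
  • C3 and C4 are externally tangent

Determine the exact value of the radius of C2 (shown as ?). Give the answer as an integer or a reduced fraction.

1. [ext C1·C2]  r_C2² + 20r_C2 − 476 = 0  ⇒  r_C2 = 14 (r>0 drops 1)
2. [ext C2·C3]  r_C2² + 10r_C2 − 336 = 0  ⇒  r_C2 = 14 (r>0 drops 1)

14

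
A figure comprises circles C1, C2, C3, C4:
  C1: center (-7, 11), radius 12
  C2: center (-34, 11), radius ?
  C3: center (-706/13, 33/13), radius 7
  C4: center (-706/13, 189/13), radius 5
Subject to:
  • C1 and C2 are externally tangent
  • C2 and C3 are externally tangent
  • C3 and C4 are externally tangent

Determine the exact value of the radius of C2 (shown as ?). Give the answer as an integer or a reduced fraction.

1. [ext C1·C2]  r_C2² + 24r_C2 − 585 = 0  ⇒  r_C2 = 15 (r>0 drops 1)
2. [ext C2·C3]  r_C2² + 14r_C2 − 435 = 0  ⇒  r_C2 = 15 (r>0 drops 1)

15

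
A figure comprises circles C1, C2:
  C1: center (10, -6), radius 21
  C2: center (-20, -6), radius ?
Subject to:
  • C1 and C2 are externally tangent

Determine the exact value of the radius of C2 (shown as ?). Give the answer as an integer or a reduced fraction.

9

1. [ext C1·C2]  r_C2² + 42r_C2 − 459 = 0  ⇒  r_C2 = 9 (r>0 drops 1)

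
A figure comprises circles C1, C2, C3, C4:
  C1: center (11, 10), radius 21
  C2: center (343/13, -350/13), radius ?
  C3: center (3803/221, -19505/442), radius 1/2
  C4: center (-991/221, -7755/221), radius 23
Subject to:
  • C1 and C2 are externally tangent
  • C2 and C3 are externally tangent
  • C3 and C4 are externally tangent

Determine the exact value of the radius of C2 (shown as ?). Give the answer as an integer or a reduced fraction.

1. [ext C1·C2]  r_C2² + 42r_C2 − 1159 = 0  ⇒  r_C2 = 19 (r>0 drops 1)
2. [ext C2·C3]  r_C2² + 1r_C2 − 380 = 0  ⇒  r_C2 = 19 (r>0 drops 1)

19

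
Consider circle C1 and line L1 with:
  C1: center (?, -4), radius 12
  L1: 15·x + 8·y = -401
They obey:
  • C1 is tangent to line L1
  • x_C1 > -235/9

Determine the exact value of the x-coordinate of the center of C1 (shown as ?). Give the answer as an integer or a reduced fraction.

-11

1. [C1‖L1]  x_C1² + (246/5)x_C1 + 2101/5 = 0  ⇒  x_C1 = -191/5 or -11
2. given x_C1 > -235/9: keep -11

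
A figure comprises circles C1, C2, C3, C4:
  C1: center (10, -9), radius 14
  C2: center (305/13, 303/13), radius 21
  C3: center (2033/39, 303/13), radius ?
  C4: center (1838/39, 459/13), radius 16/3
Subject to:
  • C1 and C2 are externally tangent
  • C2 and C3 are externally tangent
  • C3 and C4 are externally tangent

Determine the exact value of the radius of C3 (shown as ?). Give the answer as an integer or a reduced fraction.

1. [ext C2·C3]  r_C3² + 42r_C3 − 3427/9 = 0  ⇒  r_C3 = 23/3 (r>0 drops 1)
2. [ext C3·C4]  r_C3² + (32/3)r_C3 − 1265/9 = 0  ⇒  r_C3 = 23/3 (r>0 drops 1)

23/3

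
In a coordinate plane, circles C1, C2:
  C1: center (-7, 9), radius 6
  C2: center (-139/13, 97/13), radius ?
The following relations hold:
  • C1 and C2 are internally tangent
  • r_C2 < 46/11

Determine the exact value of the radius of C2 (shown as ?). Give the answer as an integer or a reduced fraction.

2

1. [int C1,C2]  r_C2² − 12r_C2 + 20 = 0  ⇒  r_C2 = 2 or 10
2. given r_C2 < 46/11: keep 2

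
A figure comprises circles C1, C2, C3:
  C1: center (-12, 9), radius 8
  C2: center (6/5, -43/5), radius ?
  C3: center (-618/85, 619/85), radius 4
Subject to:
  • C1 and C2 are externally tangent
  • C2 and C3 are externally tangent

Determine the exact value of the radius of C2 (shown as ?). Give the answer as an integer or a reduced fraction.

1. [ext C1·C2]  r_C2² + 16r_C2 − 420 = 0  ⇒  r_C2 = 14 (r>0 drops 1)
2. [ext C2·C3]  r_C2² + 8r_C2 − 308 = 0  ⇒  r_C2 = 14 (r>0 drops 1)

14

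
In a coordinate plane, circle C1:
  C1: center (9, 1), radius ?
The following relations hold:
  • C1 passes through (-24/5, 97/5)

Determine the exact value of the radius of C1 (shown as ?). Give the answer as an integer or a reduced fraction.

1. [C1∋P]  r_C1² − 529 = 0  ⇒  r_C1 = 23 (r>0 drops 1)

23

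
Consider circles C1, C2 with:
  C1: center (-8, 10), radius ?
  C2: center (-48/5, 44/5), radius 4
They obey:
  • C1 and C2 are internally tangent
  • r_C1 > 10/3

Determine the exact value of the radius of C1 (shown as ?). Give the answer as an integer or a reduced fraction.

6

1. [int C1,C2]  r_C1² − 8r_C1 + 12 = 0  ⇒  r_C1 = 2 or 6
2. given r_C1 > 10/3: keep 6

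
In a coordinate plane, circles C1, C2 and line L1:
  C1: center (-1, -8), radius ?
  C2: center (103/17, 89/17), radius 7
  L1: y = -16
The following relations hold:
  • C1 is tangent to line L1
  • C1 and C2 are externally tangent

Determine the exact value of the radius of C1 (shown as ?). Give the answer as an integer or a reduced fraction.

8

1. [C1‖L1]  r_C1² − 64 = 0  ⇒  r_C1 = 8 (r>0 drops 1)
2. [ext C1·C2]  r_C1² + 14r_C1 − 176 = 0  ⇒  r_C1 = 8 (r>0 drops 1)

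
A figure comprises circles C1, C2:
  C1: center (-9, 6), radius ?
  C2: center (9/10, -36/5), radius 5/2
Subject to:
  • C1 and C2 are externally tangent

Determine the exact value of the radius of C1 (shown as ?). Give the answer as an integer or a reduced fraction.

14

1. [ext C1·C2]  r_C1² + 5r_C1 − 266 = 0  ⇒  r_C1 = 14 (r>0 drops 1)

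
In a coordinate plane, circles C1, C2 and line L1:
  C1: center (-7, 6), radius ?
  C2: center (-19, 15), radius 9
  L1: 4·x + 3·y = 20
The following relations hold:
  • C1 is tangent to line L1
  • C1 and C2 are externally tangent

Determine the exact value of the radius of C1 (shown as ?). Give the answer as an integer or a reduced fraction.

1. [C1‖L1]  r_C1² − 36 = 0  ⇒  r_C1 = 6 (r>0 drops 1)
2. [ext C1·C2]  r_C1² + 18r_C1 − 144 = 0  ⇒  r_C1 = 6 (r>0 drops 1)

6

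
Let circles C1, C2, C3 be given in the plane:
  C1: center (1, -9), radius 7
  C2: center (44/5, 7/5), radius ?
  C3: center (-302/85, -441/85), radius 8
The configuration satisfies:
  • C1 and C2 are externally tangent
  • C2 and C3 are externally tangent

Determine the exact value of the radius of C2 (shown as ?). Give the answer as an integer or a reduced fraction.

6

1. [ext C1·C2]  r_C2² + 14r_C2 − 120 = 0  ⇒  r_C2 = 6 (r>0 drops 1)
2. [ext C2·C3]  r_C2² + 16r_C2 − 132 = 0  ⇒  r_C2 = 6 (r>0 drops 1)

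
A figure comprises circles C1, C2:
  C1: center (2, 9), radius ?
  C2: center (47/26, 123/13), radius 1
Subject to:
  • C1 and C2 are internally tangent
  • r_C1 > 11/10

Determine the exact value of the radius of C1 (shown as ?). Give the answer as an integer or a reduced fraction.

1. [int C1,C2]  r_C1² − 2r_C1 + 3/4 = 0  ⇒  r_C1 = 1/2 or 3/2
2. given r_C1 > 11/10: keep 3/2

3/2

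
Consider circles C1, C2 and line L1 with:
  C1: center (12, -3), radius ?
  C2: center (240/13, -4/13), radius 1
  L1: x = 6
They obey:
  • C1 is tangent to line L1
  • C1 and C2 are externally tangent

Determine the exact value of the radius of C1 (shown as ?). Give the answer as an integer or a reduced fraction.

1. [C1‖L1]  r_C1² − 36 = 0  ⇒  r_C1 = 6 (r>0 drops 1)
2. [ext C1·C2]  r_C1² + 2r_C1 − 48 = 0  ⇒  r_C1 = 6 (r>0 drops 1)

6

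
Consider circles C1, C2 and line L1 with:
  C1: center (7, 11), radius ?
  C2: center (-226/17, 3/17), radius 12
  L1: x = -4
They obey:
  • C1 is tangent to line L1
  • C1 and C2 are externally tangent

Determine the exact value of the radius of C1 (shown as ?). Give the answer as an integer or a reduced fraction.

11

1. [C1‖L1]  r_C1² − 121 = 0  ⇒  r_C1 = 11 (r>0 drops 1)
2. [ext C1·C2]  r_C1² + 24r_C1 − 385 = 0  ⇒  r_C1 = 11 (r>0 drops 1)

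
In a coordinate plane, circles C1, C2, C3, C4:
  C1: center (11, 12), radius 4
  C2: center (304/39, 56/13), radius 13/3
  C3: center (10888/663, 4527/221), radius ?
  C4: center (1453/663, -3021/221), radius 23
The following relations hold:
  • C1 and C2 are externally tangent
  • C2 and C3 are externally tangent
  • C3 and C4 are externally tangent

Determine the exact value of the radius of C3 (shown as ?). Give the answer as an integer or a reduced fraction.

1. [ext C2·C3]  r_C3² + (26/3)r_C3 − 952/3 = 0  ⇒  r_C3 = 14 (r>0 drops 1)
2. [ext C3·C4]  r_C3² + 46r_C3 − 840 = 0  ⇒  r_C3 = 14 (r>0 drops 1)

14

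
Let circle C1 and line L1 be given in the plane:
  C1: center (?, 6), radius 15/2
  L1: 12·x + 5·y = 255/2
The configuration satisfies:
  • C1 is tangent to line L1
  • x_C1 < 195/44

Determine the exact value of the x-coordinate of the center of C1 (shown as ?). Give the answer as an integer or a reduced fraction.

0

1. [C1‖L1]  x_C1² − (65/4)x_C1 = 0  ⇒  x_C1 = 0 or 65/4
2. given x_C1 < 195/44: keep 0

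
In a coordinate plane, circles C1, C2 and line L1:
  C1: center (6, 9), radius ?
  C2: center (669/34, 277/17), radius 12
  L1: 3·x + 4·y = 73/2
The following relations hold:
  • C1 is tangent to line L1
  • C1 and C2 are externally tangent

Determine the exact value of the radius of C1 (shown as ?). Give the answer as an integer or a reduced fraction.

7/2

1. [C1‖L1]  r_C1² − 49/4 = 0  ⇒  r_C1 = 7/2 (r>0 drops 1)
2. [ext C1·C2]  r_C1² + 24r_C1 − 385/4 = 0  ⇒  r_C1 = 7/2 (r>0 drops 1)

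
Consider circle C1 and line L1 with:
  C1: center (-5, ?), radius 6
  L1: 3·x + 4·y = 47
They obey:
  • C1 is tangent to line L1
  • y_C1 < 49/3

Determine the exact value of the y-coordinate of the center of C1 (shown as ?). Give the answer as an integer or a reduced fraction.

1. [C1‖L1]  y_C1² − 31y_C1 + 184 = 0  ⇒  y_C1 = 8 or 23
2. given y_C1 < 49/3: keep 8

8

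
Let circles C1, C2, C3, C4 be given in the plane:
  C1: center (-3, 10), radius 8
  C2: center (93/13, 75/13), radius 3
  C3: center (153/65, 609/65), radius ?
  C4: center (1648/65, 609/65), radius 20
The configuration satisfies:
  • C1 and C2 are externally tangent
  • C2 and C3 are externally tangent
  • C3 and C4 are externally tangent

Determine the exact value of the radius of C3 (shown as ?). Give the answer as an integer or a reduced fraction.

3

1. [ext C2·C3]  r_C3² + 6r_C3 − 27 = 0  ⇒  r_C3 = 3 (r>0 drops 1)
2. [ext C3·C4]  r_C3² + 40r_C3 − 129 = 0  ⇒  r_C3 = 3 (r>0 drops 1)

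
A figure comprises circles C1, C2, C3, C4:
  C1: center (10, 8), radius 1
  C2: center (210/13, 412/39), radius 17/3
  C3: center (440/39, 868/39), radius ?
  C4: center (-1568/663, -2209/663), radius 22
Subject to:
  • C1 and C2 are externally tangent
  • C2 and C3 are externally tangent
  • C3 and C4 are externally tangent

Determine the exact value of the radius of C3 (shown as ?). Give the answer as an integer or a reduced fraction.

1. [ext C2·C3]  r_C3² + (34/3)r_C3 − 385/3 = 0  ⇒  r_C3 = 7 (r>0 drops 1)
2. [ext C3·C4]  r_C3² + 44r_C3 − 357 = 0  ⇒  r_C3 = 7 (r>0 drops 1)

7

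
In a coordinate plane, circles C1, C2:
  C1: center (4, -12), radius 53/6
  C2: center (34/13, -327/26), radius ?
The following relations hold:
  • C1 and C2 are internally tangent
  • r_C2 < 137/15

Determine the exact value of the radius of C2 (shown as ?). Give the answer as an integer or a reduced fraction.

22/3

1. [int C1,C2]  r_C2² − (53/3)r_C2 + 682/9 = 0  ⇒  r_C2 = 22/3 or 31/3
2. given r_C2 < 137/15: keep 22/3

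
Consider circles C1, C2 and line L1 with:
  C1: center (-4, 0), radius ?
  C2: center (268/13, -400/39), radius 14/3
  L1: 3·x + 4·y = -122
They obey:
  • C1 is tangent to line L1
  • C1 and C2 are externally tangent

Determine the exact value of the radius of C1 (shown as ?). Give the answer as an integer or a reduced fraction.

22

1. [C1‖L1]  r_C1² − 484 = 0  ⇒  r_C1 = 22 (r>0 drops 1)
2. [ext C1·C2]  r_C1² + (28/3)r_C1 − 2068/3 = 0  ⇒  r_C1 = 22 (r>0 drops 1)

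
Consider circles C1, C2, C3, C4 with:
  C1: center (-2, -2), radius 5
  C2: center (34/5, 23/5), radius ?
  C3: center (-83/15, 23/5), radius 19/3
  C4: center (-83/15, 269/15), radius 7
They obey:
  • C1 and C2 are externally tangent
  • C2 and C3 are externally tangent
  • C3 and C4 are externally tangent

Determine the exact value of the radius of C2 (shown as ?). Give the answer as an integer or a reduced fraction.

6

1. [ext C1·C2]  r_C2² + 10r_C2 − 96 = 0  ⇒  r_C2 = 6 (r>0 drops 1)
2. [ext C2·C3]  r_C2² + (38/3)r_C2 − 112 = 0  ⇒  r_C2 = 6 (r>0 drops 1)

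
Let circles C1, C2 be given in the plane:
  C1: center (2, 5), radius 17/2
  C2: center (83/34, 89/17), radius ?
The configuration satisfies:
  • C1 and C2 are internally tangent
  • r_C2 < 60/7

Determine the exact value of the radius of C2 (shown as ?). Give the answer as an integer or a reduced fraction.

8

1. [int C1,C2]  r_C2² − 17r_C2 + 72 = 0  ⇒  r_C2 = 8 or 9
2. given r_C2 < 60/7: keep 8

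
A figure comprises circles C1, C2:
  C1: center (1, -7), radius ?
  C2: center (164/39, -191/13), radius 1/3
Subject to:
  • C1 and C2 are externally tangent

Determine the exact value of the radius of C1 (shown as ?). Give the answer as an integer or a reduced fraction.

1. [ext C1·C2]  r_C1² + (2/3)r_C1 − 208/3 = 0  ⇒  r_C1 = 8 (r>0 drops 1)

8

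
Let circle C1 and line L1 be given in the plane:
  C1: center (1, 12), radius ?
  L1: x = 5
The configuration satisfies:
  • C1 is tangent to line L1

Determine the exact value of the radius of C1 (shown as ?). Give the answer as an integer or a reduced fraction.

1. [C1‖L1]  r_C1² − 16 = 0  ⇒  r_C1 = 4 (r>0 drops 1)

4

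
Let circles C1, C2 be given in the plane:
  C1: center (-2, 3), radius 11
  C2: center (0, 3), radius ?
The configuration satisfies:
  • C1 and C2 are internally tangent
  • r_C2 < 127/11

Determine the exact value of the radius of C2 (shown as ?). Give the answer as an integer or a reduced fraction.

1. [int C1,C2]  r_C2² − 22r_C2 + 117 = 0  ⇒  r_C2 = 9 or 13
2. given r_C2 < 127/11: keep 9

9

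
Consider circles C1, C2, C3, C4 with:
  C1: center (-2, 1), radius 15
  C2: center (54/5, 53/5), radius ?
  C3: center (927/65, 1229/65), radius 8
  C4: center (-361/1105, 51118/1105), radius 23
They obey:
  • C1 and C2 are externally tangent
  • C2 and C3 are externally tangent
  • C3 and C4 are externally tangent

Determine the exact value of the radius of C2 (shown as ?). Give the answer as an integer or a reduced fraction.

1. [ext C1·C2]  r_C2² + 30r_C2 − 31 = 0  ⇒  r_C2 = 1 (r>0 drops 1)
2. [ext C2·C3]  r_C2² + 16r_C2 − 17 = 0  ⇒  r_C2 = 1 (r>0 drops 1)

1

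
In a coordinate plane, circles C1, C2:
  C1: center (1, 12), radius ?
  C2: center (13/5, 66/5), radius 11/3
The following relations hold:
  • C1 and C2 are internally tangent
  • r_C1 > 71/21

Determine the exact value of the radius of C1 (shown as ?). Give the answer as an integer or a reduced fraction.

1. [int C1,C2]  r_C1² − (22/3)r_C1 + 85/9 = 0  ⇒  r_C1 = 5/3 or 17/3
2. given r_C1 > 71/21: keep 17/3

17/3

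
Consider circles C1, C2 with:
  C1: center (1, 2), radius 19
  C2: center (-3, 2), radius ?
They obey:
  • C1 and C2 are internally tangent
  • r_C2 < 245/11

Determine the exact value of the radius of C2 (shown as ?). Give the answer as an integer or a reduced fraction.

15

1. [int C1,C2]  r_C2² − 38r_C2 + 345 = 0  ⇒  r_C2 = 15 or 23
2. given r_C2 < 245/11: keep 15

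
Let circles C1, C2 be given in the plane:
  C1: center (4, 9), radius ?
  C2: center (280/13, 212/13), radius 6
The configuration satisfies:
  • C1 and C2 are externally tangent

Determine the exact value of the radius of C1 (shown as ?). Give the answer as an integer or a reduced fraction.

1. [ext C1·C2]  r_C1² + 12r_C1 − 325 = 0  ⇒  r_C1 = 13 (r>0 drops 1)

13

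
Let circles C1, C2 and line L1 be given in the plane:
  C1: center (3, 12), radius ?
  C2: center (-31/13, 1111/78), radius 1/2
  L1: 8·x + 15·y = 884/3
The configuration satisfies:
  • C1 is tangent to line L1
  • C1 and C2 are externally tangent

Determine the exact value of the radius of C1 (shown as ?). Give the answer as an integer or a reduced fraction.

16/3

1. [C1‖L1]  r_C1² − 256/9 = 0  ⇒  r_C1 = 16/3 (r>0 drops 1)
2. [ext C1·C2]  r_C1² + 1r_C1 − 304/9 = 0  ⇒  r_C1 = 16/3 (r>0 drops 1)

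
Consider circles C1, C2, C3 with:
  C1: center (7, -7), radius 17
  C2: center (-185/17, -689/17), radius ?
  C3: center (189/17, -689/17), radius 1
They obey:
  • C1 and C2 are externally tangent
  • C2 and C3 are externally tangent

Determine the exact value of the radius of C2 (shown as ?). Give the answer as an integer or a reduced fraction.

1. [ext C1·C2]  r_C2² + 34r_C2 − 1155 = 0  ⇒  r_C2 = 21 (r>0 drops 1)
2. [ext C2·C3]  r_C2² + 2r_C2 − 483 = 0  ⇒  r_C2 = 21 (r>0 drops 1)

21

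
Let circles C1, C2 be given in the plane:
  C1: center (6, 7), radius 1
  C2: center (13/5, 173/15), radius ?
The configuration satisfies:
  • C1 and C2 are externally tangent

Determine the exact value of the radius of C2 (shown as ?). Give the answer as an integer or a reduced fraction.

14/3

1. [ext C1·C2]  r_C2² + 2r_C2 − 280/9 = 0  ⇒  r_C2 = 14/3 (r>0 drops 1)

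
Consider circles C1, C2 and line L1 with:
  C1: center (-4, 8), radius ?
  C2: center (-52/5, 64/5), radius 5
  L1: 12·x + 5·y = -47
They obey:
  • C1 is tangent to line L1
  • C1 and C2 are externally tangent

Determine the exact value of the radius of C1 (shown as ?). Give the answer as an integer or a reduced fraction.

1. [C1‖L1]  r_C1² − 9 = 0  ⇒  r_C1 = 3 (r>0 drops 1)
2. [ext C1·C2]  r_C1² + 10r_C1 − 39 = 0  ⇒  r_C1 = 3 (r>0 drops 1)

3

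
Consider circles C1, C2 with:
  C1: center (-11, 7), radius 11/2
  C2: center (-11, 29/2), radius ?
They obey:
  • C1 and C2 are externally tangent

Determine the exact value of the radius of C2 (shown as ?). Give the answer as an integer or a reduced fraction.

2

1. [ext C1·C2]  r_C2² + 11r_C2 − 26 = 0  ⇒  r_C2 = 2 (r>0 drops 1)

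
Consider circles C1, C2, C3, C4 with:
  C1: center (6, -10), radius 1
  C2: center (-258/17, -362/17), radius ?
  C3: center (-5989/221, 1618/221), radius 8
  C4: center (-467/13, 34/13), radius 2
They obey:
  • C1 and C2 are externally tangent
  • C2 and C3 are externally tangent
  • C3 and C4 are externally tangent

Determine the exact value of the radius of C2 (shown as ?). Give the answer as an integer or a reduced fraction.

1. [ext C1·C2]  r_C2² + 2r_C2 − 575 = 0  ⇒  r_C2 = 23 (r>0 drops 1)
2. [ext C2·C3]  r_C2² + 16r_C2 − 897 = 0  ⇒  r_C2 = 23 (r>0 drops 1)

23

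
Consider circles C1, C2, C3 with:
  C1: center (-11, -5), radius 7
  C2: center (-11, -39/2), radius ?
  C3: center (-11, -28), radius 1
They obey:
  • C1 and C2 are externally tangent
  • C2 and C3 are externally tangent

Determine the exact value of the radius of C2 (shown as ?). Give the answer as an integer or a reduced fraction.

1. [ext C1·C2]  r_C2² + 14r_C2 − 645/4 = 0  ⇒  r_C2 = 15/2 (r>0 drops 1)
2. [ext C2·C3]  r_C2² + 2r_C2 − 285/4 = 0  ⇒  r_C2 = 15/2 (r>0 drops 1)

15/2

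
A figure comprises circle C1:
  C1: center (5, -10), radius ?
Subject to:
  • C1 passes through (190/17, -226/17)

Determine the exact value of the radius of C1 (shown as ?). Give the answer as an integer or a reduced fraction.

1. [C1∋P]  r_C1² − 49 = 0  ⇒  r_C1 = 7 (r>0 drops 1)

7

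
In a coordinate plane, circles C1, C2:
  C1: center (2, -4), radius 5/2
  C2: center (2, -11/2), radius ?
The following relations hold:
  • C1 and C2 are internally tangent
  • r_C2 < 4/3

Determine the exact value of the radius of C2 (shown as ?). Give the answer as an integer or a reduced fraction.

1

1. [int C1,C2]  r_C2² − 5r_C2 + 4 = 0  ⇒  r_C2 = 1 or 4
2. given r_C2 < 4/3: keep 1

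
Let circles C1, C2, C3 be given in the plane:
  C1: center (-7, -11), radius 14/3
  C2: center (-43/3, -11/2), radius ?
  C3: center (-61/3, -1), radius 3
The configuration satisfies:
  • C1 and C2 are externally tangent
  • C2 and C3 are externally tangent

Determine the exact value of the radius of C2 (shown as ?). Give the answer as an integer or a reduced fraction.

1. [ext C1·C2]  r_C2² + (28/3)r_C2 − 249/4 = 0  ⇒  r_C2 = 9/2 (r>0 drops 1)
2. [ext C2·C3]  r_C2² + 6r_C2 − 189/4 = 0  ⇒  r_C2 = 9/2 (r>0 drops 1)

9/2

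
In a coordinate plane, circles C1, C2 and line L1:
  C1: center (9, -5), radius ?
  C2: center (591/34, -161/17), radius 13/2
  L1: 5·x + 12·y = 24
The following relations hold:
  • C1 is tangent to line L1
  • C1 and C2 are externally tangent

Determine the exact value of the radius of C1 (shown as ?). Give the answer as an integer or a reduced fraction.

3

1. [C1‖L1]  r_C1² − 9 = 0  ⇒  r_C1 = 3 (r>0 drops 1)
2. [ext C1·C2]  r_C1² + 13r_C1 − 48 = 0  ⇒  r_C1 = 3 (r>0 drops 1)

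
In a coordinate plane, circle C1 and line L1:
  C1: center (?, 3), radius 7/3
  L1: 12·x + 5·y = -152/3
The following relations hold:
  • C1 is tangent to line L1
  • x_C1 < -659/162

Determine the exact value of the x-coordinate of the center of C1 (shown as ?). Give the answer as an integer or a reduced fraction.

1. [C1‖L1]  x_C1² + (197/18)x_C1 + 212/9 = 0  ⇒  x_C1 = -8 or -53/18
2. given x_C1 < -659/162: keep -8

-8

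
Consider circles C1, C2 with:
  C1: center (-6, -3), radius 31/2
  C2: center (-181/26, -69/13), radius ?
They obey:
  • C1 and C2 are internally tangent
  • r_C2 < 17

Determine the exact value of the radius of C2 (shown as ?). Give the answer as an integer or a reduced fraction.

13

1. [int C1,C2]  r_C2² − 31r_C2 + 234 = 0  ⇒  r_C2 = 13 or 18
2. given r_C2 < 17: keep 13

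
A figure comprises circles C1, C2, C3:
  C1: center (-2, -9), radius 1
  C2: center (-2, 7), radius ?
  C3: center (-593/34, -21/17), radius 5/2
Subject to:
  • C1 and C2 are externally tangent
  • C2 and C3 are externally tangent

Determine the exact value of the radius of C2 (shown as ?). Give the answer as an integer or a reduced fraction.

15

1. [ext C1·C2]  r_C2² + 2r_C2 − 255 = 0  ⇒  r_C2 = 15 (r>0 drops 1)
2. [ext C2·C3]  r_C2² + 5r_C2 − 300 = 0  ⇒  r_C2 = 15 (r>0 drops 1)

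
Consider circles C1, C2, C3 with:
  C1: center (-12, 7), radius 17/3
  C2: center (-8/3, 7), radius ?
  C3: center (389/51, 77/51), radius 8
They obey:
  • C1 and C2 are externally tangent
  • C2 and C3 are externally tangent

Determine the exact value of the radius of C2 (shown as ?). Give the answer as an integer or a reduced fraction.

11/3

1. [ext C1·C2]  r_C2² + (34/3)r_C2 − 55 = 0  ⇒  r_C2 = 11/3 (r>0 drops 1)
2. [ext C2·C3]  r_C2² + 16r_C2 − 649/9 = 0  ⇒  r_C2 = 11/3 (r>0 drops 1)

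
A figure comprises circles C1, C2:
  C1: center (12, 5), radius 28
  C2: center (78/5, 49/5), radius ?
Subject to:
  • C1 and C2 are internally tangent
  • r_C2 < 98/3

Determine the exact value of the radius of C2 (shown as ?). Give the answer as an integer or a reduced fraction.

1. [int C1,C2]  r_C2² − 56r_C2 + 748 = 0  ⇒  r_C2 = 22 or 34
2. given r_C2 < 98/3: keep 22

22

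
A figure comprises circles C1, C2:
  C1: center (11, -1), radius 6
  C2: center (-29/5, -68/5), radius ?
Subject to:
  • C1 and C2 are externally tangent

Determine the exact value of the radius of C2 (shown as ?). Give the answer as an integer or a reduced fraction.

1. [ext C1·C2]  r_C2² + 12r_C2 − 405 = 0  ⇒  r_C2 = 15 (r>0 drops 1)

15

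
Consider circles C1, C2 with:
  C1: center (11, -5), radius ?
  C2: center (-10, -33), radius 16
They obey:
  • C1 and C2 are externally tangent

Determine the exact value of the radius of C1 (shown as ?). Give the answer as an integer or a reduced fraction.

1. [ext C1·C2]  r_C1² + 32r_C1 − 969 = 0  ⇒  r_C1 = 19 (r>0 drops 1)

19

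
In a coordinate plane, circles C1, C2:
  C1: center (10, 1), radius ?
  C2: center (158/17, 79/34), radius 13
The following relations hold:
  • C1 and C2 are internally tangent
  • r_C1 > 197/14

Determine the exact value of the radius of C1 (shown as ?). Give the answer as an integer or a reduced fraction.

1. [int C1,C2]  r_C1² − 26r_C1 + 667/4 = 0  ⇒  r_C1 = 23/2 or 29/2
2. given r_C1 > 197/14: keep 29/2

29/2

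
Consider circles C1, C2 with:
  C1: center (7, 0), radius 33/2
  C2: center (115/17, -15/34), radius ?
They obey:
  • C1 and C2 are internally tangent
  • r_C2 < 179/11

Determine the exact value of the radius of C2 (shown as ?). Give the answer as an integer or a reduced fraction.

1. [int C1,C2]  r_C2² − 33r_C2 + 272 = 0  ⇒  r_C2 = 16 or 17
2. given r_C2 < 179/11: keep 16

16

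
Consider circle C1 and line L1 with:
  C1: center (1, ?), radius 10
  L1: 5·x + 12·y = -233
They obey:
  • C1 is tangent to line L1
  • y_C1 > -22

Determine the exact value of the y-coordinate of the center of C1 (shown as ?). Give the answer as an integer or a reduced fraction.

1. [C1‖L1]  y_C1² + (119/3)y_C1 + 276 = 0  ⇒  y_C1 = -92/3 or -9
2. given y_C1 > -22: keep -9

-9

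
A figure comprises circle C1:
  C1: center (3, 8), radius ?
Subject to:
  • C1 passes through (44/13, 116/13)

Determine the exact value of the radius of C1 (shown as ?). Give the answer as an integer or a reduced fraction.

1

1. [C1∋P]  r_C1² − 1 = 0  ⇒  r_C1 = 1 (r>0 drops 1)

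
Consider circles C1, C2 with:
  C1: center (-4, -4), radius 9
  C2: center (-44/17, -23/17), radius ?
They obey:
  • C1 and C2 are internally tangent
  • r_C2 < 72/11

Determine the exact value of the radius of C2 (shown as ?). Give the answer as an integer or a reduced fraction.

6

1. [int C1,C2]  r_C2² − 18r_C2 + 72 = 0  ⇒  r_C2 = 6 or 12
2. given r_C2 < 72/11: keep 6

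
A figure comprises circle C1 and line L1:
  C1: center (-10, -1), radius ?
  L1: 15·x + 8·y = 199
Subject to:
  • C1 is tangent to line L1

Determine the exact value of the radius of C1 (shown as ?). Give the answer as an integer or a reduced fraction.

1. [C1‖L1]  r_C1² − 441 = 0  ⇒  r_C1 = 21 (r>0 drops 1)

21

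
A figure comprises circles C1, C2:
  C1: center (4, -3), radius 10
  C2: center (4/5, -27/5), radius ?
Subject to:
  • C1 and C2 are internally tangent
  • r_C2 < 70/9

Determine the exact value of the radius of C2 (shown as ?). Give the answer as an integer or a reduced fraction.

1. [int C1,C2]  r_C2² − 20r_C2 + 84 = 0  ⇒  r_C2 = 6 or 14
2. given r_C2 < 70/9: keep 6

6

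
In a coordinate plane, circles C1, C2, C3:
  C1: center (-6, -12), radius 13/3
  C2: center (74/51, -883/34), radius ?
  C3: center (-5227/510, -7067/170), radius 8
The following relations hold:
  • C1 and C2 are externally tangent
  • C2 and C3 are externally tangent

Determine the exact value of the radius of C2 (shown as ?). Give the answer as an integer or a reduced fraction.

1. [ext C1·C2]  r_C2² + (26/3)r_C2 − 2783/12 = 0  ⇒  r_C2 = 23/2 (r>0 drops 1)
2. [ext C2·C3]  r_C2² + 16r_C2 − 1265/4 = 0  ⇒  r_C2 = 23/2 (r>0 drops 1)

23/2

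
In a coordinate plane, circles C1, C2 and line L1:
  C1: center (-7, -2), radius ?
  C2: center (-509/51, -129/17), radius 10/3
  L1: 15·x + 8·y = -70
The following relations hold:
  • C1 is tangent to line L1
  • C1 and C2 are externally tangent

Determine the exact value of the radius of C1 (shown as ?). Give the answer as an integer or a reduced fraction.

1. [C1‖L1]  r_C1² − 9 = 0  ⇒  r_C1 = 3 (r>0 drops 1)
2. [ext C1·C2]  r_C1² + (20/3)r_C1 − 29 = 0  ⇒  r_C1 = 3 (r>0 drops 1)

3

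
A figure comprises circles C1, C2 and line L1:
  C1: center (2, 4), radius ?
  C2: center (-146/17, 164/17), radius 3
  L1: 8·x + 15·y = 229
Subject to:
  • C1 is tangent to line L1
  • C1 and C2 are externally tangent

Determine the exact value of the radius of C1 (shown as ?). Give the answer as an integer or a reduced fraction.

9

1. [C1‖L1]  r_C1² − 81 = 0  ⇒  r_C1 = 9 (r>0 drops 1)
2. [ext C1·C2]  r_C1² + 6r_C1 − 135 = 0  ⇒  r_C1 = 9 (r>0 drops 1)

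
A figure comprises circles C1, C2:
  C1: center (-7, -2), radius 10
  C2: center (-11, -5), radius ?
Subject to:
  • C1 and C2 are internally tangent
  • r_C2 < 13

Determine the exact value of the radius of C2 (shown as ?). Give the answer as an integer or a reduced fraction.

5

1. [int C1,C2]  r_C2² − 20r_C2 + 75 = 0  ⇒  r_C2 = 5 or 15
2. given r_C2 < 13: keep 5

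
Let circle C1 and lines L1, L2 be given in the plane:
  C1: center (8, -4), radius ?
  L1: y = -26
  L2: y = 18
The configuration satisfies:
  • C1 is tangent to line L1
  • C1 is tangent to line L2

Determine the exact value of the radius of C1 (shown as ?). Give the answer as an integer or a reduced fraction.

1. [C1‖L1]  r_C1² − 484 = 0  ⇒  r_C1 = 22 (r>0 drops 1)
2. [C1‖L2]  r_C1² − 484 = 0  ⇒  r_C1 = 22 (r>0 drops 1)

22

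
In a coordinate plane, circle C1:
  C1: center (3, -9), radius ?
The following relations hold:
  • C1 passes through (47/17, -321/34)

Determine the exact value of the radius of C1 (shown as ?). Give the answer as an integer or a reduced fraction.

1. [C1∋P]  r_C1² − 1/4 = 0  ⇒  r_C1 = 1/2 (r>0 drops 1)

1/2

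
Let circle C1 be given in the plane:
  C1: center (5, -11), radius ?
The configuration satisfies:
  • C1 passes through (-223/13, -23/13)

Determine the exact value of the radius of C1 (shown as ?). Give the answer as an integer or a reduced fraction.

24

1. [C1∋P]  r_C1² − 576 = 0  ⇒  r_C1 = 24 (r>0 drops 1)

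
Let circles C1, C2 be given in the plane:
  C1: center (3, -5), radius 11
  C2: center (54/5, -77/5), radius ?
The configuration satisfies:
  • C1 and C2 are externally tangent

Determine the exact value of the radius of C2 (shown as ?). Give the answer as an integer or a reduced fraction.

1. [ext C1·C2]  r_C2² + 22r_C2 − 48 = 0  ⇒  r_C2 = 2 (r>0 drops 1)

2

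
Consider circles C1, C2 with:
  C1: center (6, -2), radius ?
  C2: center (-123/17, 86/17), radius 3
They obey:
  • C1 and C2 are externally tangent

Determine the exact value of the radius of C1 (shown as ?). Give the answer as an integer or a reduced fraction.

12

1. [ext C1·C2]  r_C1² + 6r_C1 − 216 = 0  ⇒  r_C1 = 12 (r>0 drops 1)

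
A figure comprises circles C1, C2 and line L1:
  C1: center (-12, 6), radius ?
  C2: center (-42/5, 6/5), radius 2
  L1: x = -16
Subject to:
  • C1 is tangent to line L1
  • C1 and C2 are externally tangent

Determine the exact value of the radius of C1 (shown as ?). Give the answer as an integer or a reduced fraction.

1. [C1‖L1]  r_C1² − 16 = 0  ⇒  r_C1 = 4 (r>0 drops 1)
2. [ext C1·C2]  r_C1² + 4r_C1 − 32 = 0  ⇒  r_C1 = 4 (r>0 drops 1)

4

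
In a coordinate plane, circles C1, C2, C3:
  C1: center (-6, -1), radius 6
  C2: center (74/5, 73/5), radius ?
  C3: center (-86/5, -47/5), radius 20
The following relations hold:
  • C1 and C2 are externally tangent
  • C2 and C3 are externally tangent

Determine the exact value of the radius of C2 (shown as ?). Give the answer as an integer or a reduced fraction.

20

1. [ext C1·C2]  r_C2² + 12r_C2 − 640 = 0  ⇒  r_C2 = 20 (r>0 drops 1)
2. [ext C2·C3]  r_C2² + 40r_C2 − 1200 = 0  ⇒  r_C2 = 20 (r>0 drops 1)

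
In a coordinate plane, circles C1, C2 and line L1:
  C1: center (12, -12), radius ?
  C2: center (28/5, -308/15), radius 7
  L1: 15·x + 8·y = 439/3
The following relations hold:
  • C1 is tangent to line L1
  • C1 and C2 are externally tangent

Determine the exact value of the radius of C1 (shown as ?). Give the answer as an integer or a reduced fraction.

11/3

1. [C1‖L1]  r_C1² − 121/9 = 0  ⇒  r_C1 = 11/3 (r>0 drops 1)
2. [ext C1·C2]  r_C1² + 14r_C1 − 583/9 = 0  ⇒  r_C1 = 11/3 (r>0 drops 1)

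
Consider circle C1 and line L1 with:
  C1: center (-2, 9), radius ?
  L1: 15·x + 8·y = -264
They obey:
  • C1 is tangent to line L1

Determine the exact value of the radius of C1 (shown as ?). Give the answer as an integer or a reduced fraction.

18

1. [C1‖L1]  r_C1² − 324 = 0  ⇒  r_C1 = 18 (r>0 drops 1)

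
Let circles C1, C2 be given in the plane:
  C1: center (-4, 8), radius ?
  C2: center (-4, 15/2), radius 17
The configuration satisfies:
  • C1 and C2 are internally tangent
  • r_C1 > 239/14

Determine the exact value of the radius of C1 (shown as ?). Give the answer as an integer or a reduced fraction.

35/2

1. [int C1,C2]  r_C1² − 34r_C1 + 1155/4 = 0  ⇒  r_C1 = 33/2 or 35/2
2. given r_C1 > 239/14: keep 35/2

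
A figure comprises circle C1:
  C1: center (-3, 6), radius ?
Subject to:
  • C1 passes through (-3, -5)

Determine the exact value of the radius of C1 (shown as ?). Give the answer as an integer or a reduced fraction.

11

1. [C1∋P]  r_C1² − 121 = 0  ⇒  r_C1 = 11 (r>0 drops 1)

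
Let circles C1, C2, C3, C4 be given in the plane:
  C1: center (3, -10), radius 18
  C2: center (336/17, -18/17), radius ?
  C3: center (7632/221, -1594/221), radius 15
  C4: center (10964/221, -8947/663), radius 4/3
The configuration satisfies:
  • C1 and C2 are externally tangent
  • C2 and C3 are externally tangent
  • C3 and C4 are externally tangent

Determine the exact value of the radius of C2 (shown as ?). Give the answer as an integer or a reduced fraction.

1

1. [ext C1·C2]  r_C2² + 36r_C2 − 37 = 0  ⇒  r_C2 = 1 (r>0 drops 1)
2. [ext C2·C3]  r_C2² + 30r_C2 − 31 = 0  ⇒  r_C2 = 1 (r>0 drops 1)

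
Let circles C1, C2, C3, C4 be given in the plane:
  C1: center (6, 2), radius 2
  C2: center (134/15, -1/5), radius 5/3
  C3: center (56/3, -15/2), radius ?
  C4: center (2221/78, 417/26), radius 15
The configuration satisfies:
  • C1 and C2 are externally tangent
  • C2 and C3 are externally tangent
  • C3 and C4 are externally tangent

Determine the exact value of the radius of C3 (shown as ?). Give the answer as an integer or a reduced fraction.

21/2

1. [ext C2·C3]  r_C3² + (10/3)r_C3 − 581/4 = 0  ⇒  r_C3 = 21/2 (r>0 drops 1)
2. [ext C3·C4]  r_C3² + 30r_C3 − 1701/4 = 0  ⇒  r_C3 = 21/2 (r>0 drops 1)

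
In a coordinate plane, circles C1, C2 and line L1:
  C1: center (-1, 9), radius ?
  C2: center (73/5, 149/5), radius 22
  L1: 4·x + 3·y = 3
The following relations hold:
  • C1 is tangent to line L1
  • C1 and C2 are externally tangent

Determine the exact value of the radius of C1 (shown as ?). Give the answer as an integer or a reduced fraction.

4

1. [C1‖L1]  r_C1² − 16 = 0  ⇒  r_C1 = 4 (r>0 drops 1)
2. [ext C1·C2]  r_C1² + 44r_C1 − 192 = 0  ⇒  r_C1 = 4 (r>0 drops 1)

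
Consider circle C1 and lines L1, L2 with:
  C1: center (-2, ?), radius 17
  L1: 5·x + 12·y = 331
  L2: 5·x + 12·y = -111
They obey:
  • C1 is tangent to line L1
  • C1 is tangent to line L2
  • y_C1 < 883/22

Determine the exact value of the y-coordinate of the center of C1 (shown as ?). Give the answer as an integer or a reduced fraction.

1. [C1‖L1]  y_C1² − (341/6)y_C1 + 1405/3 = 0  ⇒  y_C1 = 10 or 281/6
2. [C1‖L2]  y_C1² + (101/6)y_C1 − 805/3 = 0  ⇒  y_C1 = -161/6 or 10

10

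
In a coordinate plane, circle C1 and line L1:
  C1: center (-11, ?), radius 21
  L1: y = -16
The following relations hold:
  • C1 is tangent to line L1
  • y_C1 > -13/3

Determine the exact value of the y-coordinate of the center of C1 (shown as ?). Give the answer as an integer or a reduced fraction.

1. [C1‖L1]  y_C1² + 32y_C1 − 185 = 0  ⇒  y_C1 = -37 or 5
2. given y_C1 > -13/3: keep 5

5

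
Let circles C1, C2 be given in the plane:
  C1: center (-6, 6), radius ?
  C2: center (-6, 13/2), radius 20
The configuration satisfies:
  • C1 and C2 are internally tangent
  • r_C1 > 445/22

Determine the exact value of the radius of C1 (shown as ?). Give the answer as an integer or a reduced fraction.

41/2

1. [int C1,C2]  r_C1² − 40r_C1 + 1599/4 = 0  ⇒  r_C1 = 39/2 or 41/2
2. given r_C1 > 445/22: keep 41/2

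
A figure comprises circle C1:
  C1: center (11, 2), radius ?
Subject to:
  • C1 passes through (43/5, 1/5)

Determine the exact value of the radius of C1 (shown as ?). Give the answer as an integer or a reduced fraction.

1. [C1∋P]  r_C1² − 9 = 0  ⇒  r_C1 = 3 (r>0 drops 1)

3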